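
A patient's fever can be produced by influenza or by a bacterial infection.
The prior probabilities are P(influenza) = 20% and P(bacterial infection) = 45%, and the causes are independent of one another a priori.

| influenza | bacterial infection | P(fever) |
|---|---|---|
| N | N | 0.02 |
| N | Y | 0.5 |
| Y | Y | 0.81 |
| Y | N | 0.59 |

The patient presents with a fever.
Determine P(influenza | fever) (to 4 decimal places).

For the numerator, keep only influenza=true terms: 0.064900 + 0.072900 = 0.137800
The normalizing constant is 0.02·0.8·0.55 + 0.5·0.8·0.45 + 0.59·0.2·0.55 + 0.81·0.2·0.45 = 0.326600
Posterior = 0.137800 / 0.326600 ≈ 0.4219

P(influenza | fever) ≈ 0.4219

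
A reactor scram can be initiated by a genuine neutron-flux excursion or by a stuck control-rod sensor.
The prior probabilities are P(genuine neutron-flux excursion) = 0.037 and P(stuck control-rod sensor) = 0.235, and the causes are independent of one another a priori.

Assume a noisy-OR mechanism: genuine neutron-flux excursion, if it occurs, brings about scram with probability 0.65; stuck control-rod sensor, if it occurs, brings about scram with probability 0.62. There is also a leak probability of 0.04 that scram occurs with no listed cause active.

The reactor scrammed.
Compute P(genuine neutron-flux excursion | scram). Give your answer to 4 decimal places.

Under noisy-OR, P(scram | causes) = 1 − (1−0.04)·∏(1−qᵢ) over the active causes.
Weight on genuine neutron-flux excursion=true, given the evidence: 0.018795 + 0.007585 = 0.026380
Denominator P(scram): 0.04·0.963·0.765 + 0.6352·0.963·0.235 + 0.664·0.037·0.765 + 0.87232·0.037·0.235 = 0.199597
Posterior = 0.026380 / 0.199597 ≈ 0.1322

P(genuine neutron-flux excursion | scram) ≈ 0.1322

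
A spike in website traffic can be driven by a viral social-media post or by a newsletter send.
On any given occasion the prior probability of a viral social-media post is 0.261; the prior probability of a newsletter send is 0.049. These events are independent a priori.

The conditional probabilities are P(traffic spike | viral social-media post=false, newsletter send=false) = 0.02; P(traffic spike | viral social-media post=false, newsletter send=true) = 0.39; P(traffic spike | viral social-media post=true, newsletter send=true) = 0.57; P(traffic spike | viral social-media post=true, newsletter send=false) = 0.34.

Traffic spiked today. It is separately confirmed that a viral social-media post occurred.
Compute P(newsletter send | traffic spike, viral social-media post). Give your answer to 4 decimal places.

Weight on newsletter send=true, given the evidence: 0.57*0.049 = 0.027930
Normalizer over all consistent configurations: 0.34*0.951 + 0.57*0.049 = 0.351270
P(newsletter send | traffic spike, viral social-media post) = 0.027930/0.351270 ≈ 0.0795

P(newsletter send | traffic spike, viral social-media post) ≈ 0.0795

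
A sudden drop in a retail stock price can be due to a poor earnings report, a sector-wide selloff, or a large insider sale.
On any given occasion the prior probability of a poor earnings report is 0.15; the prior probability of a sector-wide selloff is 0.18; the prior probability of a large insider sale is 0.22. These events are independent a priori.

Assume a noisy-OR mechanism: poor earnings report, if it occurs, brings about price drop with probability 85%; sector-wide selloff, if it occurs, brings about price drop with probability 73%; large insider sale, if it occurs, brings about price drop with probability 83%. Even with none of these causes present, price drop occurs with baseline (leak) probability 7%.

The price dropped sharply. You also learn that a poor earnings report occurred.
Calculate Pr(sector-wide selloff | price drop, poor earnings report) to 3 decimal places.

Under noisy-OR, P(price drop | causes) = 1 − (1−0.07)·∏(1−qᵢ) over the active causes.
Weight on sector-wide selloff=true, given the evidence: 0.135112 + 0.039346 = 0.174458
Denominator P(price drop | poor earnings report): 0.8605·0.82·0.78 + 0.976285·0.82·0.22 + 0.962335·0.18·0.78 + 0.993597·0.18·0.22 = 0.900956
Posterior = 0.174458 / 0.900956 ≈ 0.194

Pr(sector-wide selloff | price drop, poor earnings report) ≈ 0.194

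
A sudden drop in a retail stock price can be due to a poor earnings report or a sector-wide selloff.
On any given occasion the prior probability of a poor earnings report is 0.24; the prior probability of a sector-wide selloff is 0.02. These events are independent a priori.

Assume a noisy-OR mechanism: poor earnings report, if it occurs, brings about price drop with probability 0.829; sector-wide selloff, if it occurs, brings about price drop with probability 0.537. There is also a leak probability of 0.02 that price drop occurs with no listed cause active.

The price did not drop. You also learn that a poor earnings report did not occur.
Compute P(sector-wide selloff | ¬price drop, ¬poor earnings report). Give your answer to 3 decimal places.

Under noisy-OR, P(price drop | causes) = 1 − (1−0.02)·∏(1−qᵢ) over the active causes.
By total probability over both values of sector-wide selloff:
  P(¬price drop | ¬poor earnings report) = 0.98*0.98 + 0.45374*0.02
        = 0.960400 + 0.009075 = 0.969475
Keeping only the sector-wide selloff-present terms gives 0.009075, so
  P(sector-wide selloff | ¬price drop, ¬poor earnings report) = 0.009075 / 0.969475 ≈ 0.009

P(sector-wide selloff | ¬price drop, ¬poor earnings report) ≈ 0.009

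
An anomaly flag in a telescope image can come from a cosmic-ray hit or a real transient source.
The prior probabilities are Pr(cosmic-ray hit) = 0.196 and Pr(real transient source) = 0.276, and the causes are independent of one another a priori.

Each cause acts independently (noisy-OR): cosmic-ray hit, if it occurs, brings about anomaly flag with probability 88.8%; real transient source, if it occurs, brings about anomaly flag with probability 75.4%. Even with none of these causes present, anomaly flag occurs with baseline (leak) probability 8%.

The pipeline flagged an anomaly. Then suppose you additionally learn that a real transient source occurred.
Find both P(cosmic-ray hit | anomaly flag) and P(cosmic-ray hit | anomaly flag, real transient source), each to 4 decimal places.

P(cosmic-ray hit | anomaly flag) ≈ 0.4520; P(cosmic-ray hit | anomaly flag, real transient source) ≈ 0.2350

Under noisy-OR, P(anomaly flag | causes) = 1 − (1−0.08)·∏(1−qᵢ) over the active causes.
Weight on cosmic-ray hit=true, given the evidence: 0.127282 + 0.052725 = 0.180007
The normalizing constant is 0.08×0.804×0.724 + 0.77368×0.804×0.276 + 0.89696×0.196×0.724 + 0.974652×0.196×0.276 = 0.398258
Posterior = 0.180007 / 0.398258 ≈ 0.4520

With the extra evidence:
For the numerator, keep only cosmic-ray hit=true terms: 0.974652*0.196 = 0.191032
Denominator P(anomaly flag | real transient source): 0.77368*0.804 + 0.974652*0.196 = 0.813071
Posterior = 0.191032 / 0.813071 ≈ 0.2350
— real transient source explains away the evidence for cosmic-ray hit.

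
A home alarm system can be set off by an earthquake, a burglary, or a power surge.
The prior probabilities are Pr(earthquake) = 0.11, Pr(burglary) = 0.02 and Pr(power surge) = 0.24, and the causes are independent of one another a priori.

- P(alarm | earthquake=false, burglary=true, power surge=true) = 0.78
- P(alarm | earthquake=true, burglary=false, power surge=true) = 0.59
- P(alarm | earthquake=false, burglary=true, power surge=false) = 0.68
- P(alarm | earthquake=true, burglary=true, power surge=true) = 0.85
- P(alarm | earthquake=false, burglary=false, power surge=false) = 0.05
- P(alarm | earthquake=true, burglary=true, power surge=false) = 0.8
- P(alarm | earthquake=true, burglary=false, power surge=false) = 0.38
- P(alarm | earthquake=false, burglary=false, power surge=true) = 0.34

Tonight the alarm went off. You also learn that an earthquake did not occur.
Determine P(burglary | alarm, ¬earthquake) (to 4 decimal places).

For the numerator, keep only burglary=true terms: 0.010336 + 0.003744 = 0.014080
The normalizing constant is 0.05*0.98*0.76 + 0.34*0.98*0.24 + 0.68*0.02*0.76 + 0.78*0.02*0.24 = 0.131288
P(burglary | alarm, ¬earthquake) = 0.014080/0.131288 ≈ 0.1072

P(burglary | alarm, ¬earthquake) ≈ 0.1072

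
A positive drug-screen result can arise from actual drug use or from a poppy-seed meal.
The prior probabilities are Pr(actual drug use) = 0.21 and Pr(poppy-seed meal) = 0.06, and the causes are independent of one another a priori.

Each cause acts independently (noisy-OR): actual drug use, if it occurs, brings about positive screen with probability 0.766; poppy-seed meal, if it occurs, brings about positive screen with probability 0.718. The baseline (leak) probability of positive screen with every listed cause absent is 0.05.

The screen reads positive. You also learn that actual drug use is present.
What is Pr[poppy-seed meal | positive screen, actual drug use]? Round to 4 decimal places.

Pr[poppy-seed meal | positive screen, actual drug use] ≈ 0.0714

Under noisy-OR, P(positive screen | causes) = 1 − (1−0.05)·∏(1−qᵢ) over the active causes.
Enumerate both values of poppy-seed meal and weight by the priors:
  P(positive screen | actual drug use) = 0.7777*0.94 + 0.937311*0.06
        = 0.731038 + 0.056239 = 0.787277
Configurations with poppy-seed meal contribute 0.056239, so
  P(poppy-seed meal | positive screen, actual drug use) = 0.056239 / 0.787277 ≈ 0.0714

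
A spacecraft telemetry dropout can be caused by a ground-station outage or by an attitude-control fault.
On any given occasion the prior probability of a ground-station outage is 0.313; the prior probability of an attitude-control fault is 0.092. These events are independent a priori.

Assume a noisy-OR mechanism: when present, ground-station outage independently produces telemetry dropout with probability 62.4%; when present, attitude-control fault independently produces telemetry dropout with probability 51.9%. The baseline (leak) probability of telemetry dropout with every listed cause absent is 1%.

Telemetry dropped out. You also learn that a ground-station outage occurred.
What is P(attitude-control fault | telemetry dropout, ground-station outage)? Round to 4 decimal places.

P(attitude-control fault | telemetry dropout, ground-station outage) ≈ 0.1170

Under noisy-OR, P(telemetry dropout | causes) = 1 − (1−0.01)·∏(1−qᵢ) over the active causes.
Numerator (weight on configurations with attitude-control fault): 0.820953×0.092 = 0.075528
The normalizing constant is 0.62776×0.908 + 0.820953×0.092 = 0.645534
P(attitude-control fault | telemetry dropout, ground-station outage) = 0.075528/0.645534 ≈ 0.1170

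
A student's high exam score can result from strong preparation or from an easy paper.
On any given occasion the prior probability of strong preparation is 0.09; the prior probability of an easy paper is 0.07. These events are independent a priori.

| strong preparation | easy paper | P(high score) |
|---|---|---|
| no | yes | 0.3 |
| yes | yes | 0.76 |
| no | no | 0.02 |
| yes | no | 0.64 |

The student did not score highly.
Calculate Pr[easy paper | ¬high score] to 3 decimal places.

Numerator (weight on configurations with easy paper): 0.044590 + 0.001512 = 0.046102
Normalizer over all consistent configurations: 0.98×0.91×0.93 + 0.7×0.91×0.07 + 0.36×0.09×0.93 + 0.24×0.09×0.07 = 0.905608
Posterior = 0.046102 / 0.905608 ≈ 0.051

Pr[easy paper | ¬high score] ≈ 0.051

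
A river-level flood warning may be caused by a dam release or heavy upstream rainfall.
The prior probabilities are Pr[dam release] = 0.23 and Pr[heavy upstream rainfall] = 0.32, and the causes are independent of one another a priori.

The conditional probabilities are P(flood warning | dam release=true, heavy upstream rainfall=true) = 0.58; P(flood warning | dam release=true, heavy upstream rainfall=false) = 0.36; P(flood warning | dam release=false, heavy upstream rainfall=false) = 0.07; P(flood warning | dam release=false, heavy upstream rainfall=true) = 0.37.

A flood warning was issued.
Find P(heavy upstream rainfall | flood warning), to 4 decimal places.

P(flood warning) = 0.07*0.77*0.68 + 0.37*0.77*0.32 + 0.36*0.23*0.68 + 0.58*0.23*0.32 = 0.036652 + 0.091168 + 0.056304 + 0.042688 = 0.226812
Restricting to configurations with heavy upstream rainfall present: 0.091168 + 0.042688 = 0.133856.
Hence the posterior is 0.133856/0.226812 ≈ 0.5902.

P(heavy upstream rainfall | flood warning) ≈ 0.5902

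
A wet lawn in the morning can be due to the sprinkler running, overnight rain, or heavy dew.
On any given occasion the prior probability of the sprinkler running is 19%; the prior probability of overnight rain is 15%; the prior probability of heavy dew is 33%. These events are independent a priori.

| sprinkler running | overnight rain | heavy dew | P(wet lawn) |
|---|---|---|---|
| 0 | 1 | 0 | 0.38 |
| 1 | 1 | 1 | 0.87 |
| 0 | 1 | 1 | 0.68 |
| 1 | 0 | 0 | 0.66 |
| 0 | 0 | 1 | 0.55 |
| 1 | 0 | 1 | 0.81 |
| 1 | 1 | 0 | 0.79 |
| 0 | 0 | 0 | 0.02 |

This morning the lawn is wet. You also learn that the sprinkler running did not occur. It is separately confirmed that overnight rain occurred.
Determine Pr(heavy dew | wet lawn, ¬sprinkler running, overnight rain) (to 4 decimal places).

P(wet lawn | ¬sprinkler running, overnight rain) = 0.38×0.67 + 0.68×0.33 = 0.254600 + 0.224400 = 0.479000
Of this, 0.224400 comes from 0.68×0.33 (the heavy dew=true cases).
Hence the posterior is 0.224400/0.479000 ≈ 0.4685.

Pr(heavy dew | wet lawn, ¬sprinkler running, overnight rain) ≈ 0.4685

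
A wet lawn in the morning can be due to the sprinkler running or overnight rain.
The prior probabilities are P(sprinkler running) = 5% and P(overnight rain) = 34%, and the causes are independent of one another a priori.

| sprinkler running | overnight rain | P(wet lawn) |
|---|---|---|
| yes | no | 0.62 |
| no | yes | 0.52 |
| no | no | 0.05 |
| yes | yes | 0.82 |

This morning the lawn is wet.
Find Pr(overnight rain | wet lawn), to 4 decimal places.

Pr(overnight rain | wet lawn) ≈ 0.7783

Enumerate the 4 (sprinkler running, overnight rain) configurations and weight by the priors:
  P(wet lawn) = 0.05·0.95·0.66 + 0.52·0.95·0.34 + 0.62·0.05·0.66 + 0.82·0.05·0.34
        = 0.031350 + 0.167960 + 0.020460 + 0.013940 = 0.233710
Keeping only the overnight rain-present terms gives 0.181900, so
  P(overnight rain | wet lawn) = 0.181900 / 0.233710 ≈ 0.7783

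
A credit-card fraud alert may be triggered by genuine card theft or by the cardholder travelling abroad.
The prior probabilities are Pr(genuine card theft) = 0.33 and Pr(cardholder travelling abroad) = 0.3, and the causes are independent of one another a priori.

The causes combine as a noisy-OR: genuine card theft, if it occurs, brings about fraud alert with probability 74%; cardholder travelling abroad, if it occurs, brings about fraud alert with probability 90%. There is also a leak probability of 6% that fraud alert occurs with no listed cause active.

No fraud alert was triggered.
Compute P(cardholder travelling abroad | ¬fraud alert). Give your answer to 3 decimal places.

Under noisy-OR, P(fraud alert | causes) = 1 − (1−0.06)·∏(1−qᵢ) over the active causes.
Sum P(¬fraud alert|·) weighted by the priors over the 4 (genuine card theft, cardholder travelling abroad) configurations:
  P(¬fraud alert) = 0.94×0.67×0.7 + 0.094×0.67×0.3 + 0.2444×0.33×0.7 + 0.02444×0.33×0.3
        = 0.440860 + 0.018894 + 0.056456 + 0.002420 = 0.518630
The terms with cardholder travelling abroad present sum to 0.021314, so
  P(cardholder travelling abroad | ¬fraud alert) = 0.021314 / 0.518630 ≈ 0.041

P(cardholder travelling abroad | ¬fraud alert) ≈ 0.041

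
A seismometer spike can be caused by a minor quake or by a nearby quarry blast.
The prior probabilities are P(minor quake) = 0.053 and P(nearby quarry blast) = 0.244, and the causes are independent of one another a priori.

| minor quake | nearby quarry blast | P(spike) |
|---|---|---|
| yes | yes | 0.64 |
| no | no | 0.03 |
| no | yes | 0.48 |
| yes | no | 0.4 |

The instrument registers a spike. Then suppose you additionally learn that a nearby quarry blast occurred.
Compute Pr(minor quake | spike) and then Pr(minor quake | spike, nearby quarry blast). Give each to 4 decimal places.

Pr(minor quake | spike) ≈ 0.1551; Pr(minor quake | spike, nearby quarry blast) ≈ 0.0694

P(spike) = 0.03×0.947×0.756 + 0.48×0.947×0.244 + 0.4×0.053×0.756 + 0.64×0.053×0.244 = 0.021478 + 0.110913 + 0.016027 + 0.008276 = 0.156694
Restricting to configurations with minor quake present: 0.016027 + 0.008276 = 0.024303.
So P(minor quake | spike) = 0.024303/0.156694 ≈ 0.1551.

Now condition on the additional information:
P(spike | nearby quarry blast) = 0.48×0.947 + 0.64×0.053 = 0.454560 + 0.033920 = 0.488480
The minor quake-present share is 0.64×0.053 = 0.033920.
So P(minor quake | spike, nearby quarry blast) = 0.033920/0.488480 ≈ 0.0694.
Conditioning on nearby quarry blast lowers the posterior on minor quake: the classic explaining-away effect in a common-effect structure.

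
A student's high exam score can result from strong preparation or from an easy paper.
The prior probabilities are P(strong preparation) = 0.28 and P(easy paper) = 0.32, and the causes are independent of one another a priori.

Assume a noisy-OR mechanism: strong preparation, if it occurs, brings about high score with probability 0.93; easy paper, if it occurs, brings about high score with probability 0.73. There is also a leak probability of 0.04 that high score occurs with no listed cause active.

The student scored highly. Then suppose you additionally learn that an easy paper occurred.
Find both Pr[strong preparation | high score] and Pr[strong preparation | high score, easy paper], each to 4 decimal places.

Pr[strong preparation | high score] ≈ 0.5826; Pr[strong preparation | high score, easy paper] ≈ 0.3401

Under noisy-OR, P(high score | causes) = 1 − (1−0.04)·∏(1−qᵢ) over the active causes.
Weight on strong preparation=true, given the evidence: 0.177605 + 0.087974 = 0.265579
Normalizer over all consistent configurations: 0.04×0.72×0.68 + 0.7408×0.72×0.32 + 0.9328×0.28×0.68 + 0.981856×0.28×0.32 = 0.455843
P(strong preparation | high score) = 0.265579/0.455843 ≈ 0.5826

Now also conditioning on easy paper=true:
Sum P(high score|·) weighted by the priors over both values of strong preparation:
  P(high score | easy paper) = 0.7408·0.72 + 0.981856·0.28
        = 0.533376 + 0.274920 = 0.808296
Configurations with strong preparation contribute 0.274920, so
  P(strong preparation | high score, easy paper) = 0.274920 / 0.808296 ≈ 0.3401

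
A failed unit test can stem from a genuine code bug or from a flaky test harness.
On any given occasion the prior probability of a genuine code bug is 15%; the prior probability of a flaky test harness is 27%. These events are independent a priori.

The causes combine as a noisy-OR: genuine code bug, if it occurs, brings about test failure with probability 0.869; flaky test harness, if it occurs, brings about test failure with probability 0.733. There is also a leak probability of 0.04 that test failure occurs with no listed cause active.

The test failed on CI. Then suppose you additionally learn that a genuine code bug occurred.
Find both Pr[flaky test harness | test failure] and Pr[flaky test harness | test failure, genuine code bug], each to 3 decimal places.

Under noisy-OR, P(test failure | causes) = 1 − (1−0.04)·∏(1−qᵢ) over the active causes.
P(test failure) = 0.04·0.85·0.73 + 0.74368·0.85·0.27 + 0.87424·0.15·0.73 + 0.966422·0.15·0.27 = 0.024820 + 0.170675 + 0.095729 + 0.039140 = 0.330364
Of this, 0.209815 comes from 0.170675 + 0.039140 (the flaky test harness=true cases).
So P(flaky test harness | test failure) = 0.209815/0.330364 ≈ 0.635.

Now condition on the additional information:
By total probability over both values of flaky test harness:
  P(test failure | genuine code bug) = 0.87424*0.73 + 0.966422*0.27
        = 0.638195 + 0.260934 = 0.899129
The terms with flaky test harness present sum to 0.260934, so
  P(flaky test harness | test failure, genuine code bug) = 0.260934 / 0.899129 ≈ 0.290
This is intercausal reasoning (explaining away): once genuine code bug accounts for the test failure, flaky test harness becomes less likely.

Pr[flaky test harness | test failure] ≈ 0.635; Pr[flaky test harness | test failure, genuine code bug] ≈ 0.290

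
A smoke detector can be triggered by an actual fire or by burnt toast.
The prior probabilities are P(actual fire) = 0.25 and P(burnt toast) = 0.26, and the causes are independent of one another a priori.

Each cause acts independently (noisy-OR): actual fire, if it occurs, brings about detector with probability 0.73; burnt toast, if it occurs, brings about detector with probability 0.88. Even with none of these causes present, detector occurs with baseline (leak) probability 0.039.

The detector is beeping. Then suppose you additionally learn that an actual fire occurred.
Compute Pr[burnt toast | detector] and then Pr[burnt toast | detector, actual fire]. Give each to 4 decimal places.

Under noisy-OR, P(detector | causes) = 1 − (1−0.039)·∏(1−qᵢ) over the active causes.
Sum P(detector|·) weighted by the priors over the 4 (actual fire, burnt toast) configurations:
  P(detector) = 0.039*0.75*0.74 + 0.88468*0.75*0.26 + 0.74053*0.25*0.74 + 0.968864*0.25*0.26
        = 0.021645 + 0.172513 + 0.136998 + 0.062976 = 0.394132
Configurations with burnt toast contribute 0.235489, so
  P(burnt toast | detector) = 0.235489 / 0.394132 ≈ 0.5975

Now also conditioning on actual fire=true:
Weight on burnt toast=true, given the evidence: 0.968864×0.26 = 0.251905
The normalizing constant is 0.74053×0.74 + 0.968864×0.26 = 0.799897
P(burnt toast | detector, actual fire) = 0.251905/0.799897 ≈ 0.3149
This is intercausal reasoning (explaining away): once actual fire accounts for the detector, burnt toast becomes less likely.

Pr[burnt toast | detector] ≈ 0.5975; Pr[burnt toast | detector, actual fire] ≈ 0.3149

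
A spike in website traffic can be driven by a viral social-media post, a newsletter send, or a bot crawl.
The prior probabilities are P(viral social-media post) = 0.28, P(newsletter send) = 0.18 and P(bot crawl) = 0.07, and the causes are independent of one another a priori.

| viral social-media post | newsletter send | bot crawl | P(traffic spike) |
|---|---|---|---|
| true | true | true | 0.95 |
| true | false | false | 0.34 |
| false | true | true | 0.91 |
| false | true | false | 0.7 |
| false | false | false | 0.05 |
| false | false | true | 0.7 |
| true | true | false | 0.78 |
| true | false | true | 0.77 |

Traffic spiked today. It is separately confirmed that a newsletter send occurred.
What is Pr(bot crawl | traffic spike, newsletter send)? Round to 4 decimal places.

Numerator (weight on configurations with bot crawl): 0.045864 + 0.018620 = 0.064484
Normalizer over all consistent configurations: 0.7*0.72*0.93 + 0.91*0.72*0.07 + 0.78*0.28*0.93 + 0.95*0.28*0.07 = 0.736316
P(bot crawl | traffic spike, newsletter send) = 0.064484/0.736316 ≈ 0.0876

Pr(bot crawl | traffic spike, newsletter send) ≈ 0.0876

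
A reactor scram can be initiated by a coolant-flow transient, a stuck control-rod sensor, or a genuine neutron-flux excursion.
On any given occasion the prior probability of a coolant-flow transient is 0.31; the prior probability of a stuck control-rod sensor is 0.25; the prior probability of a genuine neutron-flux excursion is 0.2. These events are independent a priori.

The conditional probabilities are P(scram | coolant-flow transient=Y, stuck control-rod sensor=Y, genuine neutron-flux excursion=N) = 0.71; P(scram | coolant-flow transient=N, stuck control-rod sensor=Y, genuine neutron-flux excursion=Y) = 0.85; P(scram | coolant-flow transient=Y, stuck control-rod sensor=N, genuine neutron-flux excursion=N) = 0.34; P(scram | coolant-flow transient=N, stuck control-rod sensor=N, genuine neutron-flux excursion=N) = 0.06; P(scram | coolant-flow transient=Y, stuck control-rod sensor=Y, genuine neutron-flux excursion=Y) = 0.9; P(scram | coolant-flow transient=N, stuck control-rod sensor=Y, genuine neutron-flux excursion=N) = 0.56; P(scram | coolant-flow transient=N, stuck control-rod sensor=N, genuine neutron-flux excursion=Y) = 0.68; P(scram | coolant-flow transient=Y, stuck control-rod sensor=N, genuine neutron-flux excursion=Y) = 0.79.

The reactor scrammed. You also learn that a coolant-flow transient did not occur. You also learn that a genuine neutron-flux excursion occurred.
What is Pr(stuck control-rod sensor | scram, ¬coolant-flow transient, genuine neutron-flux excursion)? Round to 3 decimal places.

Pr(stuck control-rod sensor | scram, ¬coolant-flow transient, genuine neutron-flux excursion) ≈ 0.294

For the numerator, keep only stuck control-rod sensor=true terms: 0.85*0.25 = 0.212500
The normalizing constant is 0.68*0.75 + 0.85*0.25 = 0.722500
P(stuck control-rod sensor | scram, ¬coolant-flow transient, genuine neutron-flux excursion) = 0.212500/0.722500 ≈ 0.294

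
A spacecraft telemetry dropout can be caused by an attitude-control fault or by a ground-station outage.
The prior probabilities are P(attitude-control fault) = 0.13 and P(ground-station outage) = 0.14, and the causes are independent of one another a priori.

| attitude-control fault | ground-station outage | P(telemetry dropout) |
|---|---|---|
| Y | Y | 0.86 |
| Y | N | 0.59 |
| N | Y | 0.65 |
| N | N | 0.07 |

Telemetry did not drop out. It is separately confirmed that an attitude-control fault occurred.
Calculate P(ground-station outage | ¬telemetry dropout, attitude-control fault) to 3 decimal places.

Sum P(¬telemetry dropout|·) weighted by the priors over both values of ground-station outage:
  P(¬telemetry dropout | attitude-control fault) = 0.41*0.86 + 0.14*0.14
        = 0.352600 + 0.019600 = 0.372200
Configurations with ground-station outage contribute 0.019600, so
  P(ground-station outage | ¬telemetry dropout, attitude-control fault) = 0.019600 / 0.372200 ≈ 0.053

P(ground-station outage | ¬telemetry dropout, attitude-control fault) ≈ 0.053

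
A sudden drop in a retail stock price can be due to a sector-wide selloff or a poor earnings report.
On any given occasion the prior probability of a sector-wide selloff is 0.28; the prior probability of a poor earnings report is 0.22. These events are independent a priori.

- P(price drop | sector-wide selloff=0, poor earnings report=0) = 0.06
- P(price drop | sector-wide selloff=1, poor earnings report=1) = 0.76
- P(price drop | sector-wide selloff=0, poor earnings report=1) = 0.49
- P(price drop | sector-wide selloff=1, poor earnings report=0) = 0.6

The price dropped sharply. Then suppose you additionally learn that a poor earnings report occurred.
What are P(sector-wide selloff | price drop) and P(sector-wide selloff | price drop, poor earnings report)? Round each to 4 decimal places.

For the numerator, keep only sector-wide selloff=true terms: 0.131040 + 0.046816 = 0.177856
Normalizer over all consistent configurations: 0.06·0.72·0.78 + 0.49·0.72·0.22 + 0.6·0.28·0.78 + 0.76·0.28·0.22 = 0.289168
P(sector-wide selloff | price drop) = 0.177856/0.289168 ≈ 0.6151

Now condition on the additional information:
By total probability over both values of sector-wide selloff:
  P(price drop | poor earnings report) = 0.49×0.72 + 0.76×0.28
        = 0.352800 + 0.212800 = 0.565600
Configurations with sector-wide selloff contribute 0.212800, so
  P(sector-wide selloff | price drop, poor earnings report) = 0.212800 / 0.565600 ≈ 0.3762
The drop from 0.6151 to 0.3762 is the explaining-away (discounting) effect.

P(sector-wide selloff | price drop) ≈ 0.6151; P(sector-wide selloff | price drop, poor earnings report) ≈ 0.3762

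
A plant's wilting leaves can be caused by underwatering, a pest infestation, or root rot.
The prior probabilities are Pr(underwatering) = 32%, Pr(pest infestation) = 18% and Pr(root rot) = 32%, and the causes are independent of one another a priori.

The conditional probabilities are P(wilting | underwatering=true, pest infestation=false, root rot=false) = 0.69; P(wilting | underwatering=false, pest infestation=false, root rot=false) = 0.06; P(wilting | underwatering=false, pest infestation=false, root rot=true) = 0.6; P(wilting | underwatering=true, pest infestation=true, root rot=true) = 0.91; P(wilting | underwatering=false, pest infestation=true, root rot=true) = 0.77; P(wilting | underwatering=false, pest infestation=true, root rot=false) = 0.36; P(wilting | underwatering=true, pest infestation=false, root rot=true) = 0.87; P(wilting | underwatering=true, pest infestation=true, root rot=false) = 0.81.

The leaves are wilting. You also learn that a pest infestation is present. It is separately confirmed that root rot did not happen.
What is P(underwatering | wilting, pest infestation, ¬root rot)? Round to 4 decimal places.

P(underwatering | wilting, pest infestation, ¬root rot) ≈ 0.5143

Weight on underwatering=true, given the evidence: 0.81·0.32 = 0.259200
Normalizer over all consistent configurations: 0.36·0.68 + 0.81·0.32 = 0.504000
Posterior = 0.259200 / 0.504000 ≈ 0.5143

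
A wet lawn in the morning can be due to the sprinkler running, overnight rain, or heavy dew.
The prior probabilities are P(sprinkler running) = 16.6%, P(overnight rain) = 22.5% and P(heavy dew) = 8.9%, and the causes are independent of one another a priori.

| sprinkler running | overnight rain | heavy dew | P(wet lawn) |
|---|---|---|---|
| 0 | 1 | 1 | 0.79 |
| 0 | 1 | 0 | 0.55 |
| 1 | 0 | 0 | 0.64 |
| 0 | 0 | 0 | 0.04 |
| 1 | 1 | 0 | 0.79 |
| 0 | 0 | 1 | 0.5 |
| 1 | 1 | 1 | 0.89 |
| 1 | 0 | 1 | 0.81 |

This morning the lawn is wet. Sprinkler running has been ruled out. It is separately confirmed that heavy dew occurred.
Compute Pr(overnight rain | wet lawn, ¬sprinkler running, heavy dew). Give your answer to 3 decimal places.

Weight on overnight rain=true, given the evidence: 0.79×0.225 = 0.177750
The normalizing constant is 0.5×0.775 + 0.79×0.225 = 0.565250
Posterior = 0.177750 / 0.565250 ≈ 0.314

Pr(overnight rain | wet lawn, ¬sprinkler running, heavy dew) ≈ 0.314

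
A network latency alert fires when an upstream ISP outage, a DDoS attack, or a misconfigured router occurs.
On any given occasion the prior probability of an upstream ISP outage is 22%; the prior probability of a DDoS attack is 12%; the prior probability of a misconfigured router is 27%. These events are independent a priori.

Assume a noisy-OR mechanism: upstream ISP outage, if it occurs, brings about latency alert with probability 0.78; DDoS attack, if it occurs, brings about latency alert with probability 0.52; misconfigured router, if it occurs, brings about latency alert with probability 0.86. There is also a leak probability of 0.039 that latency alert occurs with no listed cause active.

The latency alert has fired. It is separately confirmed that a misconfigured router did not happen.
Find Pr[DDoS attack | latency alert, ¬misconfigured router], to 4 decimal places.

Under noisy-OR, P(latency alert | causes) = 1 − (1−0.039)·∏(1−qᵢ) over the active causes.
P(latency alert | ¬misconfigured router) = 0.039×0.78×0.88 + 0.53872×0.78×0.12 + 0.78858×0.22×0.88 + 0.898518×0.22×0.12 = 0.026770 + 0.050424 + 0.152669 + 0.023721 = 0.253584
Restricting to configurations with DDoS attack present: 0.050424 + 0.023721 = 0.074145.
Hence the posterior is 0.074145/0.253584 ≈ 0.2924.

Pr[DDoS attack | latency alert, ¬misconfigured router] ≈ 0.2924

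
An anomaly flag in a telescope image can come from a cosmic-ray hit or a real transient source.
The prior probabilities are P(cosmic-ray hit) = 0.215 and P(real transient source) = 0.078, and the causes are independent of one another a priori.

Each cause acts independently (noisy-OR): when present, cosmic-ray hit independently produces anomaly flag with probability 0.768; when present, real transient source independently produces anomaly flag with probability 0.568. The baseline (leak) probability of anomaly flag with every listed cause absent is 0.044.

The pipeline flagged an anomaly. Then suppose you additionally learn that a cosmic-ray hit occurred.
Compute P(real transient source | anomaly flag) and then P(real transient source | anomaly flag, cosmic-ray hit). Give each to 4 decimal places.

P(real transient source | anomaly flag) ≈ 0.2154; P(real transient source | anomaly flag, cosmic-ray hit) ≈ 0.0895

Under noisy-OR, P(anomaly flag | causes) = 1 − (1−0.044)·∏(1−qᵢ) over the active causes.
P(anomaly flag) = 0.044*0.785*0.922 + 0.587008*0.785*0.078 + 0.778208*0.215*0.922 + 0.904186*0.215*0.078 = 0.031846 + 0.035942 + 0.154264 + 0.015163 = 0.237215
Restricting to configurations with real transient source present: 0.035942 + 0.015163 = 0.051105.
P(real transient source | anomaly flag) = 0.051105 / 0.237215 ≈ 0.2154

Now also conditioning on cosmic-ray hit=true:
Sum P(anomaly flag|·) weighted by the priors over both values of real transient source:
  P(anomaly flag | cosmic-ray hit) = 0.778208×0.922 + 0.904186×0.078
        = 0.717508 + 0.070527 = 0.788035
The terms with real transient source present sum to 0.070527, so
  P(real transient source | anomaly flag, cosmic-ray hit) = 0.070527 / 0.788035 ≈ 0.0895
Conditioning on cosmic-ray hit lowers the posterior on real transient source: the classic explaining-away effect in a common-effect structure.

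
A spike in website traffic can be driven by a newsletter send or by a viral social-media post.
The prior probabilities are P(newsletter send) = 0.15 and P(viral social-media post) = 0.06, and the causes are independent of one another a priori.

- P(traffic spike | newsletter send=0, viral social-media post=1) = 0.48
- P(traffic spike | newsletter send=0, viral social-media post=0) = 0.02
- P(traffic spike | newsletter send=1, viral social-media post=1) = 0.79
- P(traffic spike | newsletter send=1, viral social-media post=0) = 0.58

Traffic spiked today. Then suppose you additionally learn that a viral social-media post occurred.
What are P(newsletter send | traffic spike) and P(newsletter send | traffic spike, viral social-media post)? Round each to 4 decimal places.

P(newsletter send | traffic spike) ≈ 0.6872; P(newsletter send | traffic spike, viral social-media post) ≈ 0.2251

Enumerate the 4 (newsletter send, viral social-media post) configurations and weight by the priors:
  P(traffic spike) = 0.02*0.85*0.94 + 0.48*0.85*0.06 + 0.58*0.15*0.94 + 0.79*0.15*0.06
        = 0.015980 + 0.024480 + 0.081780 + 0.007110 = 0.129350
Keeping only the newsletter send-present terms gives 0.088890, so
  P(newsletter send | traffic spike) = 0.088890 / 0.129350 ≈ 0.6872

Now condition on the additional information:
P(traffic spike | viral social-media post) = 0.48×0.85 + 0.79×0.15 = 0.408000 + 0.118500 = 0.526500
The newsletter send-present share is 0.79×0.15 = 0.118500.
So P(newsletter send | traffic spike, viral social-media post) = 0.118500/0.526500 ≈ 0.2251.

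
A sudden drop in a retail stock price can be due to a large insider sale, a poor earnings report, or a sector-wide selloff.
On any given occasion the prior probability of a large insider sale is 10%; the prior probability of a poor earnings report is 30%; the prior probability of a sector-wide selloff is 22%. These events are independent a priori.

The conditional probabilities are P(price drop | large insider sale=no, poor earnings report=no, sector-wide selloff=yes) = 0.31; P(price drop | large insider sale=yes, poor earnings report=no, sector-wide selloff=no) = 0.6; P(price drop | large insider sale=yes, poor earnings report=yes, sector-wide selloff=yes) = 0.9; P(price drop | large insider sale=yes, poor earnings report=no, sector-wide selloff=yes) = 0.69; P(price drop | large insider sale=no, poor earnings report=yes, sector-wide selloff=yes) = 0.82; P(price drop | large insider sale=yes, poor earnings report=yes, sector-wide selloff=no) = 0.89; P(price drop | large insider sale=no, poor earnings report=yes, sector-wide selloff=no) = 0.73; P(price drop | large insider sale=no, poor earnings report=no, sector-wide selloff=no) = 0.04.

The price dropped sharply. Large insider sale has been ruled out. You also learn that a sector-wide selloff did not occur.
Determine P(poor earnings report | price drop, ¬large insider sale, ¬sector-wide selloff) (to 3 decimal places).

Sum P(price drop|·) weighted by the priors over both values of poor earnings report:
  P(price drop | ¬large insider sale, ¬sector-wide selloff) = 0.04×0.7 + 0.73×0.3
        = 0.028000 + 0.219000 = 0.247000
Keeping only the poor earnings report-present terms gives 0.219000, so
  P(poor earnings report | price drop, ¬large insider sale, ¬sector-wide selloff) = 0.219000 / 0.247000 ≈ 0.887

P(poor earnings report | price drop, ¬large insider sale, ¬sector-wide selloff) ≈ 0.887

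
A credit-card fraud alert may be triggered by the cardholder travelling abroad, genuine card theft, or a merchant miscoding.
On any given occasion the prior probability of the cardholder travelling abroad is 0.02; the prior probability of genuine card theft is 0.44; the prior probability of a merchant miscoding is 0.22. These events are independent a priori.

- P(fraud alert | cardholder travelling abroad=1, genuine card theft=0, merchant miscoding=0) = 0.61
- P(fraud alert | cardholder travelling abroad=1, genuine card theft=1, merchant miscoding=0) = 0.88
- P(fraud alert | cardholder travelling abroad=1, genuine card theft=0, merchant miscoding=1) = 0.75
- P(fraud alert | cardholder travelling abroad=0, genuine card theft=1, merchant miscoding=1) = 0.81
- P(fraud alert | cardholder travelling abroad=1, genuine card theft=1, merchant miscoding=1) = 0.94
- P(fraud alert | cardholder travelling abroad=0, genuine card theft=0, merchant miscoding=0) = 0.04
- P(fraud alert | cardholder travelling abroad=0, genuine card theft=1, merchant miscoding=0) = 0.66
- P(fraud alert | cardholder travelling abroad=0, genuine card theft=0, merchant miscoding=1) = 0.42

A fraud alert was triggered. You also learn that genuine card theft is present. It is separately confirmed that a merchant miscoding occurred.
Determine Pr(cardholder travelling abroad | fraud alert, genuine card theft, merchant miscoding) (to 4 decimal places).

Weight on cardholder travelling abroad=true, given the evidence: 0.94·0.02 = 0.018800
Normalizer over all consistent configurations: 0.81·0.98 + 0.94·0.02 = 0.812600
P(cardholder travelling abroad | fraud alert, genuine card theft, merchant miscoding) = 0.018800/0.812600 ≈ 0.0231

Pr(cardholder travelling abroad | fraud alert, genuine card theft, merchant miscoding) ≈ 0.0231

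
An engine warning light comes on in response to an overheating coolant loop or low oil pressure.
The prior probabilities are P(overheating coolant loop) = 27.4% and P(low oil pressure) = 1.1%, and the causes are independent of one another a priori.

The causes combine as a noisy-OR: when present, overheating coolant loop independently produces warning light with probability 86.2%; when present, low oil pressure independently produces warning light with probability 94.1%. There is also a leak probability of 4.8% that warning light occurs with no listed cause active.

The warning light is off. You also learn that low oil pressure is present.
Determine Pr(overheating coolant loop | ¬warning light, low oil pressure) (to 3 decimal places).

Under noisy-OR, P(warning light | causes) = 1 − (1−0.048)·∏(1−qᵢ) over the active causes.
P(¬warning light | low oil pressure) = 0.056168×0.726 + 0.007751×0.274 = 0.040778 + 0.002124 = 0.042902
Restricting to configurations with overheating coolant loop present: 0.007751×0.274 = 0.002124.
Hence the posterior is 0.002124/0.042902 ≈ 0.050.

Pr(overheating coolant loop | ¬warning light, low oil pressure) ≈ 0.050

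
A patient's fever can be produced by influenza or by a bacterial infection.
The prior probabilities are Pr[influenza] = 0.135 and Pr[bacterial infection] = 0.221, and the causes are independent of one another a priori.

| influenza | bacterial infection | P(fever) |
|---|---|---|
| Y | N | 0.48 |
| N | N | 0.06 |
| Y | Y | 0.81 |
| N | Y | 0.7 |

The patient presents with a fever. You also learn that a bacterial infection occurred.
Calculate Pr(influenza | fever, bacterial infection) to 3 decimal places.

Pr(influenza | fever, bacterial infection) ≈ 0.153

Sum P(fever|·) weighted by the priors over both values of influenza:
  P(fever | bacterial infection) = 0.7×0.865 + 0.81×0.135
        = 0.605500 + 0.109350 = 0.714850
Configurations with influenza contribute 0.109350, so
  P(influenza | fever, bacterial infection) = 0.109350 / 0.714850 ≈ 0.153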